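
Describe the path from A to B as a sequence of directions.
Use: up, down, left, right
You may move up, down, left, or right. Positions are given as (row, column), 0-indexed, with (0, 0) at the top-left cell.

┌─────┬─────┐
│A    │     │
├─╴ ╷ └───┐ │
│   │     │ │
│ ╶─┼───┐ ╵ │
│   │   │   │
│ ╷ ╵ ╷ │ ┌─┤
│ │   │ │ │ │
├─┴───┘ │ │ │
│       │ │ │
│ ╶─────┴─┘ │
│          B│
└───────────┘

Finding the path and converting it to directions:
Path through cells: (0,0) → (0,1) → (1,1) → (1,0) → (2,0) → (2,1) → (3,1) → (3,2) → (2,2) → (2,3) → (3,3) → (4,3) → (4,2) → (4,1) → (4,0) → (5,0) → (5,1) → (5,2) → (5,3) → (5,4) → (5,5)
Directions: right, down, left, down, right, down, right, up, right, down, down, left, left, left, down, right, right, right, right, right

Solution:

┌─────┬─────┐
│A ↓  │     │
├─╴ ╷ └───┐ │
│↓ ↲│     │ │
│ ╶─┼───┐ ╵ │
│↳ ↓│↱ ↓│   │
│ ╷ ╵ ╷ │ ┌─┤
│ │↳ ↑│↓│ │ │
├─┴───┘ │ │ │
│↓ ← ← ↲│ │ │
│ ╶─────┴─┘ │
│↳ → → → → B│
└───────────┘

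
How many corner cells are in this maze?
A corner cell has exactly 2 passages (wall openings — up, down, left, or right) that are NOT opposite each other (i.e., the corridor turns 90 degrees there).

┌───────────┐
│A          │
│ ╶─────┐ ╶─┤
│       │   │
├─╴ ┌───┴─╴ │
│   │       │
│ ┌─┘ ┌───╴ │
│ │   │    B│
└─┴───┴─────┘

Counting corner cells (2 non-opposite passages):
Total corners: 9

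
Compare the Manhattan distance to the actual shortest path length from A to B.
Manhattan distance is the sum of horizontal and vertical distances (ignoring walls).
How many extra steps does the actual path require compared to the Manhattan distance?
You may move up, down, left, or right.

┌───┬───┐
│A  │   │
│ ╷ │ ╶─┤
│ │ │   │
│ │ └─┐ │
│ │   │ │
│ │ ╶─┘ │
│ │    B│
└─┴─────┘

Manhattan distance: |3 - 0| + |3 - 0| = 6
Actual path length: 6
Extra steps: 6 - 6 = 0

Solution:

┌───┬───┐
│A ↓│   │
│ ╷ │ ╶─┤
│ │↓│   │
│ │ └─┐ │
│ │↓  │ │
│ │ ╶─┘ │
│ │↳ → B│
└─┴─────┘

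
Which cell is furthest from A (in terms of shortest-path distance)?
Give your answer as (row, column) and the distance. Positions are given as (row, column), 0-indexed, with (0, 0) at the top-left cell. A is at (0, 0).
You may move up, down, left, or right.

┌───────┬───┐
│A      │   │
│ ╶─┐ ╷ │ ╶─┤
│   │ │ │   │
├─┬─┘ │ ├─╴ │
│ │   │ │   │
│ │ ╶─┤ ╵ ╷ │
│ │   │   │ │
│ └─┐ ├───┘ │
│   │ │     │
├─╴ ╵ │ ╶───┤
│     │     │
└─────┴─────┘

Computing BFS distances from A to all cells:
Furthest cell: (5, 5)
Distance: 16 steps

Path from A to the furthest cell:

┌───────┬───┐
│A → → ↓│   │
│ ╶─┐ ╷ │ ╶─┤
│   │ │↓│   │
├─┬─┘ │ ├─╴ │
│ │   │↓│↱ ↓│
│ │ ╶─┤ ╵ ╷ │
│ │   │↳ ↑│↓│
│ └─┐ ├───┘ │
│   │ │↓ ← ↲│
├─╴ ╵ │ ╶───┤
│     │↳ → B│
└─────┴─────┘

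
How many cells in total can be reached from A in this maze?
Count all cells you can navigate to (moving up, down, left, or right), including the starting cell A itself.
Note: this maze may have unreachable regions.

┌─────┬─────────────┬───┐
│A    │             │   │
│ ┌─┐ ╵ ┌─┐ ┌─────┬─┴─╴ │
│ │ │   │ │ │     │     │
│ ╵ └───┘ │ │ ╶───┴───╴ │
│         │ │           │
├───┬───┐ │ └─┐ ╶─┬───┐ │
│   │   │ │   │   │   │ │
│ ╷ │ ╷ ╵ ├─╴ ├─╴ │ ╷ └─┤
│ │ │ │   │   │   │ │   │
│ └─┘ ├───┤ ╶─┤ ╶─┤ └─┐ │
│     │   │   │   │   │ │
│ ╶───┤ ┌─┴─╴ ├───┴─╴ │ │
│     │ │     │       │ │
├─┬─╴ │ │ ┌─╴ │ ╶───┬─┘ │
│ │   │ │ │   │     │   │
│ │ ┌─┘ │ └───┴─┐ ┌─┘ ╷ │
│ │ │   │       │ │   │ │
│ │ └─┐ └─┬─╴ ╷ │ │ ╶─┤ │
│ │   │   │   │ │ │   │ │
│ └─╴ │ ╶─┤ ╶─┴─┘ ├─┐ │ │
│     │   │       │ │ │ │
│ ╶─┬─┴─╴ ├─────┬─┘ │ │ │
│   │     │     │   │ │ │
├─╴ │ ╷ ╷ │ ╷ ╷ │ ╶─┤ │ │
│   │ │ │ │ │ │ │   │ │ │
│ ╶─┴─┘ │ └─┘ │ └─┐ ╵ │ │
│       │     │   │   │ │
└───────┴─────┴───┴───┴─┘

Using BFS/flood-fill to find all reachable cells from A:
Maze size: 14 × 12 = 168 total cells
21 cell(s) are walled off and cannot be reached from A.
Reachable cells: 147

Reachable region (· marks reachable cells):

┌─────┬─────────────┬───┐
│A · ·│· · · · · · ·│   │
│ ┌─┐ ╵ ┌─┐ ┌─────┬─┴─╴ │
│·│·│· ·│·│·│     │     │
│ ╵ └───┘ │ │ ╶───┴───╴ │
│· · · · ·│·│           │
├───┬───┐ │ └─┐ ╶─┬───┐ │
│· ·│· ·│·│· ·│   │· ·│ │
│ ╷ │ ╷ ╵ ├─╴ ├─╴ │ ╷ └─┤
│·│·│·│· ·│· ·│   │·│· ·│
│ └─┘ ├───┤ ╶─┤ ╶─┤ └─┐ │
│· · ·│· ·│· ·│   │· ·│·│
│ ╶───┤ ┌─┴─╴ ├───┴─╴ │ │
│· · ·│·│· · ·│· · · ·│·│
├─┬─╴ │ │ ┌─╴ │ ╶───┬─┘ │
│·│· ·│·│·│· ·│· · ·│· ·│
│ │ ┌─┘ │ └───┴─┐ ┌─┘ ╷ │
│·│·│· ·│· · · ·│·│· ·│·│
│ │ └─┐ └─┬─╴ ╷ │ │ ╶─┤ │
│·│· ·│· ·│· ·│·│·│· ·│·│
│ └─╴ │ ╶─┤ ╶─┴─┘ ├─┐ │ │
│· · ·│· ·│· · · ·│·│·│·│
│ ╶─┬─┴─╴ ├─────┬─┘ │ │ │
│· ·│· · ·│· · ·│· ·│·│·│
├─╴ │ ╷ ╷ │ ╷ ╷ │ ╶─┤ │ │
│· ·│·│·│·│·│·│·│· ·│·│·│
│ ╶─┴─┘ │ └─┘ │ └─┐ ╵ │ │
│· · · ·│· · ·│· ·│· ·│·│
└───────┴─────┴───┴───┴─┘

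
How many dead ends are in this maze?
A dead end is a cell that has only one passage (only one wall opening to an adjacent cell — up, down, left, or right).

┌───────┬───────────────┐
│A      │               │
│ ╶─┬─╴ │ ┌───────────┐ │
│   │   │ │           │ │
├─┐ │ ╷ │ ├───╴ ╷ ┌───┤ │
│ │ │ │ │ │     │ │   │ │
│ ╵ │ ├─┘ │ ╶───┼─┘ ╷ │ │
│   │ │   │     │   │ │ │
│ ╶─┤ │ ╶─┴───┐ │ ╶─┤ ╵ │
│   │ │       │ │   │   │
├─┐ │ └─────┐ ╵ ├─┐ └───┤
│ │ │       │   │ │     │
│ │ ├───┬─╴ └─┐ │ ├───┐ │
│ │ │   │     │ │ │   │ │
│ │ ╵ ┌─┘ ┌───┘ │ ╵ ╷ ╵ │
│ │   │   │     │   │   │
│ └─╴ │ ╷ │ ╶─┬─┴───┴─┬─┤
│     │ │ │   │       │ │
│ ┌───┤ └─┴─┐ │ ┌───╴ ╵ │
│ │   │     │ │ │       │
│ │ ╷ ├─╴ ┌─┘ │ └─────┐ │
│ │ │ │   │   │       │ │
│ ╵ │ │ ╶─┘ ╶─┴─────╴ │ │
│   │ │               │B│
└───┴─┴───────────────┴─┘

Checking each cell for number of passages:

Dead ends found at positions:
  (1, 5)
  (1, 10)
  (2, 0)
  (2, 3)
  (2, 8)
  (5, 0)
  (5, 8)
  (6, 3)
  (6, 6)
  (8, 4)
  (8, 11)
  (9, 5)
  (9, 8)
  (11, 2)
  (11, 11)
Total dead ends: 15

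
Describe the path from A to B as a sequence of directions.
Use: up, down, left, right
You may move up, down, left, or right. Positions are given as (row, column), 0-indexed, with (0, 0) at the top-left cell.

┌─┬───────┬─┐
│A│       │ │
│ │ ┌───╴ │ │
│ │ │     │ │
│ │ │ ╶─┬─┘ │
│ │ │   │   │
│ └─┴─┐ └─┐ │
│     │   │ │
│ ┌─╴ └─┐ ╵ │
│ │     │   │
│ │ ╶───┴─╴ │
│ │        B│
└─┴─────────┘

Finding the path and converting it to directions:
Path through cells: (0,0) → (1,0) → (2,0) → (3,0) → (3,1) → (3,2) → (4,2) → (4,1) → (5,1) → (5,2) → (5,3) → (5,4) → (5,5)
Directions: down, down, down, right, right, down, left, down, right, right, right, right

Solution:

┌─┬───────┬─┐
│A│       │ │
│ │ ┌───╴ │ │
│↓│ │     │ │
│ │ │ ╶─┬─┘ │
│↓│ │   │   │
│ └─┴─┐ └─┐ │
│↳ → ↓│   │ │
│ ┌─╴ └─┐ ╵ │
│ │↓ ↲  │   │
│ │ ╶───┴─╴ │
│ │↳ → → → B│
└─┴─────────┘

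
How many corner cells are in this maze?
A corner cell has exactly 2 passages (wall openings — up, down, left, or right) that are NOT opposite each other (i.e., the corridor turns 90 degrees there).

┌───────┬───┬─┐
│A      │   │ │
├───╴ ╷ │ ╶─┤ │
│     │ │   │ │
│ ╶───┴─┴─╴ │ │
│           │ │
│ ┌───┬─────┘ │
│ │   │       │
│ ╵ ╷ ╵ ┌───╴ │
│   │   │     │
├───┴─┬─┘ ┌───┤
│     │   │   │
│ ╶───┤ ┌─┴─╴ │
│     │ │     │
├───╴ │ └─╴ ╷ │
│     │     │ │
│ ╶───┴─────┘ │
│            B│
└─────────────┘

Counting corner cells (2 non-opposite passages):
Total corners: 28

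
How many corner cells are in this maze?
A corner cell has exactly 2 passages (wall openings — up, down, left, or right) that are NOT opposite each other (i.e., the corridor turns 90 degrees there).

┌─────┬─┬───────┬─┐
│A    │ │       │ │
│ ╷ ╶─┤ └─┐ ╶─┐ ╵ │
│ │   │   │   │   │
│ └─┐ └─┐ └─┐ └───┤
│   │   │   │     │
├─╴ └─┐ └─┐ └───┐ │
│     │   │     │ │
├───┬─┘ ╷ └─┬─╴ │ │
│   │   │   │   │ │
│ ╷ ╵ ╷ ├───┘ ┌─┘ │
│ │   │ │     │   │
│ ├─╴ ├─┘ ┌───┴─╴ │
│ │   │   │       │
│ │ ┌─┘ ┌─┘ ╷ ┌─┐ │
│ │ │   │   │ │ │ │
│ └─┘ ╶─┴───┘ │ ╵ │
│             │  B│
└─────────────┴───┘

Counting corner cells (2 non-opposite passages):
Total corners: 42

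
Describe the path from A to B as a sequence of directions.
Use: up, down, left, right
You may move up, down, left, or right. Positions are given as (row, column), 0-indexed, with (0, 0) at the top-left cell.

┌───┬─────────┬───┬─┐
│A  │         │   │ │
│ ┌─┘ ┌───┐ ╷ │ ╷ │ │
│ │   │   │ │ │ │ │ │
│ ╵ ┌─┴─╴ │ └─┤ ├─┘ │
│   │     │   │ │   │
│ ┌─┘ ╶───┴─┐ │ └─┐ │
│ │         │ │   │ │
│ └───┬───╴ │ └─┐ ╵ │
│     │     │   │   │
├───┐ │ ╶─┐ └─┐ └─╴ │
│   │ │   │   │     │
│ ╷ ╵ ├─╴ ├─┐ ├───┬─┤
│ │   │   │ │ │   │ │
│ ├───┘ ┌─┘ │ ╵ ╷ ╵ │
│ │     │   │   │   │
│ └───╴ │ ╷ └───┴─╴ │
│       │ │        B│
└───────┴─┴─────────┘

Finding the path and converting it to directions:
Path through cells: (0,0) → (1,0) → (2,0) → (3,0) → (4,0) → (4,1) → (4,2) → (5,2) → (6,2) → (6,1) → (5,1) → (5,0) → (6,0) → (7,0) → (8,0) → (8,1) → (8,2) → (8,3) → (7,3) → (6,3) → (6,4) → (5,4) → (5,3) → (4,3) → (4,4) → (4,5) → (5,5) → (5,6) → (6,6) → (7,6) → (7,7) → (6,7) → (6,8) → (7,8) → (7,9) → (8,9)
Directions: down, down, down, down, right, right, down, down, left, up, left, down, down, down, right, right, right, up, up, right, up, left, up, right, right, down, right, down, down, right, up, right, down, right, down

Solution:

┌───┬─────────┬───┬─┐
│A  │         │   │ │
│ ┌─┘ ┌───┐ ╷ │ ╷ │ │
│↓│   │   │ │ │ │ │ │
│ ╵ ┌─┴─╴ │ └─┤ ├─┘ │
│↓  │     │   │ │   │
│ ┌─┘ ╶───┴─┐ │ └─┐ │
│↓│         │ │   │ │
│ └───┬───╴ │ └─┐ ╵ │
│↳ → ↓│↱ → ↓│   │   │
├───┐ │ ╶─┐ └─┐ └─╴ │
│↓ ↰│↓│↑ ↰│↳ ↓│     │
│ ╷ ╵ ├─╴ ├─┐ ├───┬─┤
│↓│↑ ↲│↱ ↑│ │↓│↱ ↓│ │
│ ├───┘ ┌─┘ │ ╵ ╷ ╵ │
│↓│    ↑│   │↳ ↑│↳ ↓│
│ └───╴ │ ╷ └───┴─╴ │
│↳ → → ↑│ │        B│
└───────┴─┴─────────┘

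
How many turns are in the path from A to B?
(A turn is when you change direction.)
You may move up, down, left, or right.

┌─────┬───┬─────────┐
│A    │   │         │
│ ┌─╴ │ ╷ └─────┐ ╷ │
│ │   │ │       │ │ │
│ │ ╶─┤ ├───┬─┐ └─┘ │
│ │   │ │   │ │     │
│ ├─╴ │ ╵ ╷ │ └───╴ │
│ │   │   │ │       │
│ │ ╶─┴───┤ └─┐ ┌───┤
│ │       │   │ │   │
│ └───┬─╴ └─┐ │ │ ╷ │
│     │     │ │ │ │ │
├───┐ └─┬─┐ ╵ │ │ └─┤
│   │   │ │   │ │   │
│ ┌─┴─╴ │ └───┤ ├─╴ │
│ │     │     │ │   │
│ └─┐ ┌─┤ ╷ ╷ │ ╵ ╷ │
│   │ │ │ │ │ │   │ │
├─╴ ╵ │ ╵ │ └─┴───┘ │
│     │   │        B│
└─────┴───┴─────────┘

Directions: right, right, down, left, down, right, down, left, down, right, right, right, down, right, down, right, up, up, left, up, up, left, down, left, up, up, up, right, down, right, right, right, down, right, right, down, left, left, down, down, down, down, down, right, up, right, down, down
Number of turns: 31

Solution:

┌─────┬───┬─────────┐
│A → ↓│↱ ↓│         │
│ ┌─╴ │ ╷ └─────┐ ╷ │
│ │↓ ↲│↑│↳ → → ↓│ │ │
│ │ ╶─┤ ├───┬─┐ └─┘ │
│ │↳ ↓│↑│↓ ↰│ │↳ → ↓│
│ ├─╴ │ ╵ ╷ │ └───╴ │
│ │↓ ↲│↑ ↲│↑│  ↓ ← ↲│
│ │ ╶─┴───┤ └─┐ ┌───┤
│ │↳ → → ↓│↑ ↰│↓│   │
│ └───┬─╴ └─┐ │ │ ╷ │
│     │  ↳ ↓│↑│↓│ │ │
├───┐ └─┬─┐ ╵ │ │ └─┤
│   │   │ │↳ ↑│↓│   │
│ ┌─┴─╴ │ └───┤ ├─╴ │
│ │     │     │↓│↱ ↓│
│ └─┐ ┌─┤ ╷ ╷ │ ╵ ╷ │
│   │ │ │ │ │ │↳ ↑│↓│
├─╴ ╵ │ ╵ │ └─┴───┘ │
│     │   │        B│
└─────┴───┴─────────┘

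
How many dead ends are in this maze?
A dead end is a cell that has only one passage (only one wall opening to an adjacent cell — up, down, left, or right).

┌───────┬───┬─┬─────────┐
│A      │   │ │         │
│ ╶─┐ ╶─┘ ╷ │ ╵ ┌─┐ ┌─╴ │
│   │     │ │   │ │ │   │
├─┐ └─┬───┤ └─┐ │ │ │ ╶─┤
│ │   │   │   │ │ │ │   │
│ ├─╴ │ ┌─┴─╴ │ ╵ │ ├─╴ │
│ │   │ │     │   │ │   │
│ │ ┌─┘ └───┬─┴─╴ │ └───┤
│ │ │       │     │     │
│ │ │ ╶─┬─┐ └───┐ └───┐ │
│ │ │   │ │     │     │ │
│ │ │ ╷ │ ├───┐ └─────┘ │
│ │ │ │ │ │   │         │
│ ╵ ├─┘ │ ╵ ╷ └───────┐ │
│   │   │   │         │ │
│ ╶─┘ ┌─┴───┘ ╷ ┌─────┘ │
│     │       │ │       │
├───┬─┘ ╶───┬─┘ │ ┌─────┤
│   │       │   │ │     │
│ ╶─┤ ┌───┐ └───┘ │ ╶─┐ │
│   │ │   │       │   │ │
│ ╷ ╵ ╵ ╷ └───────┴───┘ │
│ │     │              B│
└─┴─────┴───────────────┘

Checking each cell for number of passages:

Dead ends found at positions:
  (0, 3)
  (0, 6)
  (1, 8)
  (2, 0)
  (2, 4)
  (3, 4)
  (3, 10)
  (4, 6)
  (5, 4)
  (5, 10)
  (6, 2)
  (7, 10)
  (9, 1)
  (9, 6)
  (10, 10)
  (11, 0)
Total dead ends: 16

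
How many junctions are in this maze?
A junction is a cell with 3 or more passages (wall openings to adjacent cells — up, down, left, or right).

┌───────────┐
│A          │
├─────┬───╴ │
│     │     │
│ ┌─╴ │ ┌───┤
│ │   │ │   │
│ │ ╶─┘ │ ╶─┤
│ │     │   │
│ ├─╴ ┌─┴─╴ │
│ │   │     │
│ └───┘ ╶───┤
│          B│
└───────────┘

Checking each cell for number of passages:

Junctions found (3+ passages):
  (3, 2): 3 passages
  (5, 3): 3 passages
Total junctions: 2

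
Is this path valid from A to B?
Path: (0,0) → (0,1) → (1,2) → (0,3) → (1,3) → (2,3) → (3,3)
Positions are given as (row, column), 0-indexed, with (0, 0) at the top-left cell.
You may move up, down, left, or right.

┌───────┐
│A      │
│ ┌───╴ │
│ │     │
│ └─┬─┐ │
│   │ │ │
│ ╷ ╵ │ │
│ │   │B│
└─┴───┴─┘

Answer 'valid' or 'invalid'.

Checking path validity:
Result: Invalid move at step 2: cannot move from (0, 1) to (1, 2).

invalid

Correct solution:

┌───────┐
│A → → ↓│
│ ┌───╴ │
│ │    ↓│
│ └─┬─┐ │
│   │ │↓│
│ ╷ ╵ │ │
│ │   │B│
└─┴───┴─┘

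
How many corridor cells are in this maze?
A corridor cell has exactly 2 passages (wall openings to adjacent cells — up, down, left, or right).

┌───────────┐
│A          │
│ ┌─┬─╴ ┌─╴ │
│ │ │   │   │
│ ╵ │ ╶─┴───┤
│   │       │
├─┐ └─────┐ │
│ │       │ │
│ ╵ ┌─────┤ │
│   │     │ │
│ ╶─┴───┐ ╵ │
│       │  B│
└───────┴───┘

Counting cells with exactly 2 passages:
Total corridor cells: 26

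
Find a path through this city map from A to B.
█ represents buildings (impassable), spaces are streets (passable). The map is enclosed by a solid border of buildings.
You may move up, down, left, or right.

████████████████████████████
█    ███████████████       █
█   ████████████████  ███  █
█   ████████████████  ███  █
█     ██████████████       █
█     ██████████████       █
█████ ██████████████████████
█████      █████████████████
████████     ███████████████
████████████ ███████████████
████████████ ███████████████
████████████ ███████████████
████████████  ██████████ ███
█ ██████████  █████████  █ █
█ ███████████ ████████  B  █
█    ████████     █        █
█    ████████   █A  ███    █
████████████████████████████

Finding the shortest path from A to B:
Movement: cardinal only
Path length: 9 steps
Directions: right → right → up → right → right → right → up → right → right

Solution:

████████████████████████████
█    ███████████████       █
█   ████████████████  ███  █
█   ████████████████  ███  █
█     ██████████████       █
█     ██████████████       █
█████ ██████████████████████
█████      █████████████████
████████     ███████████████
████████████ ███████████████
████████████ ███████████████
████████████ ███████████████
████████████  ██████████ ███
█ ██████████  █████████  █ █
█ ███████████ ████████↱→B  █
█    ████████     █↱→→↑    █
█    ████████   █A→↑███    █
████████████████████████████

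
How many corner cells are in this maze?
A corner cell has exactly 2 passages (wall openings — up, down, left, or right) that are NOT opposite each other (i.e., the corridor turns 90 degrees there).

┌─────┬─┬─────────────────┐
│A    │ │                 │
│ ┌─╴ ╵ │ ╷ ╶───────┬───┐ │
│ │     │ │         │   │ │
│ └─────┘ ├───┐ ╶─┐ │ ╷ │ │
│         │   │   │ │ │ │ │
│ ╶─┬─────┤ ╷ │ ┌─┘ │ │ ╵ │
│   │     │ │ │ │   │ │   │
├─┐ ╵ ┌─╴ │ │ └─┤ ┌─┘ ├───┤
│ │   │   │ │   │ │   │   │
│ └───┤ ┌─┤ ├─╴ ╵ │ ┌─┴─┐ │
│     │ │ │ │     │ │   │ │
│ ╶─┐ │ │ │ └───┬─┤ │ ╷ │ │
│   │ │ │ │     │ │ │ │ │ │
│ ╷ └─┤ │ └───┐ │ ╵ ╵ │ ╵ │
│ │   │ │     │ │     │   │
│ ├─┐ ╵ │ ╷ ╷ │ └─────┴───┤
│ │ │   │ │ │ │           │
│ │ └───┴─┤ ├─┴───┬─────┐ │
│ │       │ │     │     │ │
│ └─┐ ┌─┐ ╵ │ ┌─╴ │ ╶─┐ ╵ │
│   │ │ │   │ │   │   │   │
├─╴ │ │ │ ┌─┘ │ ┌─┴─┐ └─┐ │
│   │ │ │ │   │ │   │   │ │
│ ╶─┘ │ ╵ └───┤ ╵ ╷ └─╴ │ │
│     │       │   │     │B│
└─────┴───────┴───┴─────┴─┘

Counting corner cells (2 non-opposite passages):
Total corners: 75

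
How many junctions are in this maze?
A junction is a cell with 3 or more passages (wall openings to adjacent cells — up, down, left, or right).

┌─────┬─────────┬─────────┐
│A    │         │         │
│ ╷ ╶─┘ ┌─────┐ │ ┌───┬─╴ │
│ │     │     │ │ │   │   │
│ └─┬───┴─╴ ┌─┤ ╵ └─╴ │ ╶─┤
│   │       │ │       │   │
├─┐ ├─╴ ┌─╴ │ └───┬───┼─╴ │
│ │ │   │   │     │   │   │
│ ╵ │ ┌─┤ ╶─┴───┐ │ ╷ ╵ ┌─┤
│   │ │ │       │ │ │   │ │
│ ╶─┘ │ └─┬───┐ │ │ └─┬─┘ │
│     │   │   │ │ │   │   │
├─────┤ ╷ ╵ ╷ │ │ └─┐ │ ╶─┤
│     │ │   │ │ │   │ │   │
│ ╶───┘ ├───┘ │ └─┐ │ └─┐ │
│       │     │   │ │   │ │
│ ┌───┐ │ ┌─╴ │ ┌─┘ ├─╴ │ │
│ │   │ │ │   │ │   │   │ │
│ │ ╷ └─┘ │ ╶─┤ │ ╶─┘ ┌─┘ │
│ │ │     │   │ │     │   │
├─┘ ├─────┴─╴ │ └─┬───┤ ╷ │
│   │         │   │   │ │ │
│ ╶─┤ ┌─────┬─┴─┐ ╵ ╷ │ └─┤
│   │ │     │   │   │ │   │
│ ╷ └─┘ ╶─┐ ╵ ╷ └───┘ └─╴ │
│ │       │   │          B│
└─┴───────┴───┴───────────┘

Checking each cell for number of passages:

Junctions found (3+ passages):
  (0, 1): 3 passages
  (1, 5): 3 passages
  (2, 3): 3 passages
  (2, 5): 3 passages
  (2, 8): 3 passages
  (4, 0): 3 passages
  (5, 3): 3 passages
  (7, 0): 3 passages
  (7, 3): 3 passages
  (7, 6): 3 passages
  (7, 7): 3 passages
  (9, 12): 3 passages
  (11, 0): 3 passages
  (12, 3): 3 passages
  (12, 10): 3 passages
Total junctions: 15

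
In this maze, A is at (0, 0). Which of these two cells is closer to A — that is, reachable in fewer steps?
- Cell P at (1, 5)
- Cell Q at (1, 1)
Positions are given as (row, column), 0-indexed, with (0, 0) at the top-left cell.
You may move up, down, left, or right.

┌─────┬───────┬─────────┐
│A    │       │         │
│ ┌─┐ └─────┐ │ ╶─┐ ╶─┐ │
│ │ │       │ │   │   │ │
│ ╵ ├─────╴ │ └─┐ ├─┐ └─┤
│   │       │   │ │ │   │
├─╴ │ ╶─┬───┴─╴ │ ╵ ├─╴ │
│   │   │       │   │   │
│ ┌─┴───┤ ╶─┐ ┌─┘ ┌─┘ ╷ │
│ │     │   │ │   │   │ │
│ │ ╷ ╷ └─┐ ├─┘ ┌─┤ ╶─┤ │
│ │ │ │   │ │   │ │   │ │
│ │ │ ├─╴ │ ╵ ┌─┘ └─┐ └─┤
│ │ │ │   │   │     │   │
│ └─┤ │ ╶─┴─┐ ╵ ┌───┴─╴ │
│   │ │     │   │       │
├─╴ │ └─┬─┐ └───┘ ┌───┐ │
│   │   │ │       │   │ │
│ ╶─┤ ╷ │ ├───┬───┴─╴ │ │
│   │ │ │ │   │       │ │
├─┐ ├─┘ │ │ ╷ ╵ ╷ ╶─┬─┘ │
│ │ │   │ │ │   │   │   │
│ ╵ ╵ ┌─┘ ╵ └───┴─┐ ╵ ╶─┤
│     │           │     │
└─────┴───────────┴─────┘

Shortest path A → P at (1, 5): 6 steps
Shortest path A → Q at (1, 1): 4 steps

Q is closer (4 steps vs 6 steps).

Path to P:

┌─────┬───────┬─────────┐
│A → ↓│       │         │
│ ┌─┐ └─────┐ │ ╶─┐ ╶─┐ │
│ │ │↳ → → P│ │   │   │ │
│ ╵ ├─────╴ │ └─┐ ├─┐ └─┤
│   │       │   │ │ │   │
├─╴ │ ╶─┬───┴─╴ │ ╵ ├─╴ │
│   │   │       │   │   │
│ ┌─┴───┤ ╶─┐ ┌─┘ ┌─┘ ╷ │
│ │     │   │ │   │   │ │
│ │ ╷ ╷ └─┐ ├─┘ ┌─┤ ╶─┤ │
│ │ │ │   │ │   │ │   │ │
│ │ │ ├─╴ │ ╵ ┌─┘ └─┐ └─┤
│ │ │ │   │   │     │   │
│ └─┤ │ ╶─┴─┐ ╵ ┌───┴─╴ │
│   │ │     │   │       │
├─╴ │ └─┬─┐ └───┘ ┌───┐ │
│   │   │ │       │   │ │
│ ╶─┤ ╷ │ ├───┬───┴─╴ │ │
│   │ │ │ │   │       │ │
├─┐ ├─┘ │ │ ╷ ╵ ╷ ╶─┬─┘ │
│ │ │   │ │ │   │   │   │
│ ╵ ╵ ┌─┘ ╵ └───┴─┐ ╵ ╶─┤
│     │           │     │
└─────┴───────────┴─────┘

Path to Q:

┌─────┬───────┬─────────┐
│A    │       │         │
│ ┌─┐ └─────┐ │ ╶─┐ ╶─┐ │
│↓│Q│       │ │   │   │ │
│ ╵ ├─────╴ │ └─┐ ├─┐ └─┤
│↳ ↑│       │   │ │ │   │
├─╴ │ ╶─┬───┴─╴ │ ╵ ├─╴ │
│   │   │       │   │   │
│ ┌─┴───┤ ╶─┐ ┌─┘ ┌─┘ ╷ │
│ │     │   │ │   │   │ │
│ │ ╷ ╷ └─┐ ├─┘ ┌─┤ ╶─┤ │
│ │ │ │   │ │   │ │   │ │
│ │ │ ├─╴ │ ╵ ┌─┘ └─┐ └─┤
│ │ │ │   │   │     │   │
│ └─┤ │ ╶─┴─┐ ╵ ┌───┴─╴ │
│   │ │     │   │       │
├─╴ │ └─┬─┐ └───┘ ┌───┐ │
│   │   │ │       │   │ │
│ ╶─┤ ╷ │ ├───┬───┴─╴ │ │
│   │ │ │ │   │       │ │
├─┐ ├─┘ │ │ ╷ ╵ ╷ ╶─┬─┘ │
│ │ │   │ │ │   │   │   │
│ ╵ ╵ ┌─┘ ╵ └───┴─┐ ╵ ╶─┤
│     │           │     │
└─────┴───────────┴─────┘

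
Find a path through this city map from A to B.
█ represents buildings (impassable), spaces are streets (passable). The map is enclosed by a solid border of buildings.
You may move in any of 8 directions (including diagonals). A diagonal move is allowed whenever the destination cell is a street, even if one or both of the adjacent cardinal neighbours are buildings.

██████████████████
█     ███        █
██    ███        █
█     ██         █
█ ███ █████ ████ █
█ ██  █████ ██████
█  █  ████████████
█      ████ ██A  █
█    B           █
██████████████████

Finding the shortest path from A to B:
Movement: 8-directional
Path length: 9 steps
Directions: down-left → left → left → left → left → left → left → left → left

Solution:

██████████████████
█     ███        █
██    ███        █
█     ██         █
█ ███ █████ ████ █
█ ██  █████ ██████
█  █  ████████████
█      ████ ██A  █
█    B←←←←←←←←   █
██████████████████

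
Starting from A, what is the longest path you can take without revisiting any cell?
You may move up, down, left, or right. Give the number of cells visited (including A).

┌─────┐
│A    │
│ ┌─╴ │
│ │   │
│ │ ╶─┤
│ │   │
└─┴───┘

Finding longest simple path using DFS:
Start: (0, 0)
Longest path visits 7 cells
Path: A → right → right → down → left → down → right

Solution:

┌─────┐
│A → ↓│
│ ┌─╴ │
│ │↓ ↲│
│ │ ╶─┤
│ │↳ B│
└─┴───┘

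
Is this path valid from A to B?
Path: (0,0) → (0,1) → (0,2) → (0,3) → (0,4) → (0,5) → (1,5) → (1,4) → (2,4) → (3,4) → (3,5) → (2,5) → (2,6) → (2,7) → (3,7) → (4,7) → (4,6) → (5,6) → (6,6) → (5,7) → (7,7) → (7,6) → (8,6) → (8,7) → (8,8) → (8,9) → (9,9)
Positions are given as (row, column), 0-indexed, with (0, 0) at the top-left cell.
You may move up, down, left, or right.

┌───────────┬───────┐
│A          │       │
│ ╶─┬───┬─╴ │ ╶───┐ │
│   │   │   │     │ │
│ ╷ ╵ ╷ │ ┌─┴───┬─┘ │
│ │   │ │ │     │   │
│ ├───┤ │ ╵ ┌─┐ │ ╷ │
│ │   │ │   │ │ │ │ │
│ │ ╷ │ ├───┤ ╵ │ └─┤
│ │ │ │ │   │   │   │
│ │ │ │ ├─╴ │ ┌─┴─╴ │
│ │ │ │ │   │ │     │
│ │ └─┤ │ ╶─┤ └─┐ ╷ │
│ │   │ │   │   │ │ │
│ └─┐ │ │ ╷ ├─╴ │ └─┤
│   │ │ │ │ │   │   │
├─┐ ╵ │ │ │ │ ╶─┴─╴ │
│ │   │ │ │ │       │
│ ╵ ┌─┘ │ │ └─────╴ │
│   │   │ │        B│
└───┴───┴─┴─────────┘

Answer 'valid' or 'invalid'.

Checking path validity:
Result: Invalid move at step 19: cannot move from (6, 6) to (5, 7).

invalid

Correct solution:

┌───────────┬───────┐
│A → → → → ↓│       │
│ ╶─┬───┬─╴ │ ╶───┐ │
│   │   │↓ ↲│     │ │
│ ╷ ╵ ╷ │ ┌─┴───┬─┘ │
│ │   │ │↓│↱ → ↓│   │
│ ├───┤ │ ╵ ┌─┐ │ ╷ │
│ │   │ │↳ ↑│ │↓│ │ │
│ │ ╷ │ ├───┤ ╵ │ └─┤
│ │ │ │ │   │↓ ↲│   │
│ │ │ │ ├─╴ │ ┌─┴─╴ │
│ │ │ │ │   │↓│     │
│ │ └─┤ │ ╶─┤ └─┐ ╷ │
│ │   │ │   │↳ ↓│ │ │
│ └─┐ │ │ ╷ ├─╴ │ └─┤
│   │ │ │ │ │↓ ↲│   │
├─┐ ╵ │ │ │ │ ╶─┴─╴ │
│ │   │ │ │ │↳ → → ↓│
│ ╵ ┌─┘ │ │ └─────╴ │
│   │   │ │        B│
└───┴───┴─┴─────────┘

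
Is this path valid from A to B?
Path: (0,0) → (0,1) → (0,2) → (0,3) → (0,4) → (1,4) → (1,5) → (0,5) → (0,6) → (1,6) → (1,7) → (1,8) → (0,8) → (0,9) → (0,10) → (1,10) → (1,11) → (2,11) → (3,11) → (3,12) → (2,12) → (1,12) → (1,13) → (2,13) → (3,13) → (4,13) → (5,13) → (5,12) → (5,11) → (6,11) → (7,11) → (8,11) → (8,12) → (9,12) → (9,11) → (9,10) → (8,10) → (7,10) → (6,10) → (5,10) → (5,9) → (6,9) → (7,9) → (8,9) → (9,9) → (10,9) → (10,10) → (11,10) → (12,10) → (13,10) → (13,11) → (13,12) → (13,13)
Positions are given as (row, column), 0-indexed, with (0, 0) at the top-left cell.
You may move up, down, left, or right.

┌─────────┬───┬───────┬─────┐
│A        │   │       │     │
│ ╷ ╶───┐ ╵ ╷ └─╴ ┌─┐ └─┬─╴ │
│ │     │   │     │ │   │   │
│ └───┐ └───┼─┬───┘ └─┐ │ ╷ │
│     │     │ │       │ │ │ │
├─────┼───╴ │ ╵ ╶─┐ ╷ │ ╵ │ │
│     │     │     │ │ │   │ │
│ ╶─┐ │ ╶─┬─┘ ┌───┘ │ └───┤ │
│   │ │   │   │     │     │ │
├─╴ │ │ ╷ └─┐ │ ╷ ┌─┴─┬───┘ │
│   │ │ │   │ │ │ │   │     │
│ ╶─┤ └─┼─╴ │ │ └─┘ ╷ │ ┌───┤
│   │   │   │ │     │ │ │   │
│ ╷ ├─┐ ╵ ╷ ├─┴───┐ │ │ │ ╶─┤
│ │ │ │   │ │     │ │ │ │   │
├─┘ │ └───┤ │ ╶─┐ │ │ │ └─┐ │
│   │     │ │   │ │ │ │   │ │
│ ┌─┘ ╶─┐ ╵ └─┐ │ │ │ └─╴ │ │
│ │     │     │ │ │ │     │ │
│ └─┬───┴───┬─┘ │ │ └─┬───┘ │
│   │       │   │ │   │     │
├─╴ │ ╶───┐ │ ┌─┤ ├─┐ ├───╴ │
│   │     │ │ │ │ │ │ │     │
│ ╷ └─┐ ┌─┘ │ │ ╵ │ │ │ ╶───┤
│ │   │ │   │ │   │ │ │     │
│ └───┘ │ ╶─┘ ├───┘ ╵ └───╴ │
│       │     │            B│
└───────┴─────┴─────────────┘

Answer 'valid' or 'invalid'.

Checking path validity:
Result: All consecutive moves are passable.

valid

Correct solution:

┌─────────┬───┬───────┬─────┐
│A → → → ↓│↱ ↓│  ↱ → ↓│     │
│ ╷ ╶───┐ ╵ ╷ └─╴ ┌─┐ └─┬─╴ │
│ │     │↳ ↑│↳ → ↑│ │↳ ↓│↱ ↓│
│ └───┐ └───┼─┬───┘ └─┐ │ ╷ │
│     │     │ │       │↓│↑│↓│
├─────┼───╴ │ ╵ ╶─┐ ╷ │ ╵ │ │
│     │     │     │ │ │↳ ↑│↓│
│ ╶─┐ │ ╶─┬─┘ ┌───┘ │ └───┤ │
│   │ │   │   │     │     │↓│
├─╴ │ │ ╷ └─┐ │ ╷ ┌─┴─┬───┘ │
│   │ │ │   │ │ │ │↓ ↰│↓ ← ↲│
│ ╶─┤ └─┼─╴ │ │ └─┘ ╷ │ ┌───┤
│   │   │   │ │    ↓│↑│↓│   │
│ ╷ ├─┐ ╵ ╷ ├─┴───┐ │ │ │ ╶─┤
│ │ │ │   │ │     │↓│↑│↓│   │
├─┘ │ └───┤ │ ╶─┐ │ │ │ └─┐ │
│   │     │ │   │ │↓│↑│↳ ↓│ │
│ ┌─┘ ╶─┐ ╵ └─┐ │ │ │ └─╴ │ │
│ │     │     │ │ │↓│↑ ← ↲│ │
│ └─┬───┴───┬─┘ │ │ └─┬───┘ │
│   │       │   │ │↳ ↓│     │
├─╴ │ ╶───┐ │ ┌─┤ ├─┐ ├───╴ │
│   │     │ │ │ │ │ │↓│     │
│ ╷ └─┐ ┌─┘ │ │ ╵ │ │ │ ╶───┤
│ │   │ │   │ │   │ │↓│     │
│ └───┘ │ ╶─┘ ├───┘ ╵ └───╴ │
│       │     │      ↳ → → B│
└───────┴─────┴─────────────┘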